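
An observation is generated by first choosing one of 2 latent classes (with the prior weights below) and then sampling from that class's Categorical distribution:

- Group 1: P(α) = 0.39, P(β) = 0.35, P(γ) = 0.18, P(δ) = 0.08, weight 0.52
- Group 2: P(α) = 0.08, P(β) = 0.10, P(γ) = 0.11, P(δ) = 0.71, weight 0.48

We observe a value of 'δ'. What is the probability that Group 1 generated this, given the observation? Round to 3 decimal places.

The responsibility of component k is w_k f_k(x) divided by Σ_j w_j f_j(x).
Categorical probabilities:
  p_1 = 0.08
  p_2 = 0.71
Weight by the priors:
  w_1·p_1 = 0.52 × 0.08 = 0.0416
  w_2·p_2 = 0.48 × 0.71 = 0.3408
Sum: 0.0416 + 0.3408 = 0.3824
P(Group 1 | x) ≈ 0.109

0.109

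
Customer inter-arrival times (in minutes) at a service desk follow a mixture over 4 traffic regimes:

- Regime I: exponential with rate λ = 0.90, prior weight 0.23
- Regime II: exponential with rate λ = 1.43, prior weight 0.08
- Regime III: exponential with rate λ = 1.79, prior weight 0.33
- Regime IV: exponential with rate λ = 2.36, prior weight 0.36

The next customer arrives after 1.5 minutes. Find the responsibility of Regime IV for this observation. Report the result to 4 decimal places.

0.1867

The responsibility of component k is π_k f_k(x) divided by Σ_j π_j f_j(x).
Component likelihoods at x = 1.5 minutes:
  p_I = 0.233316
  p_II = 0.167407
  p_III = 0.122116
  p_IV = 0.0684715
Prior × likelihood for each component:
  π_I·p_I = 0.23 × 0.233316 = 0.0536627
  π_II·p_II = 0.08 × 0.167407 = 0.0133926
  π_III·p_III = 0.33 × 0.122116 = 0.0402983
  π_IV·p_IV = 0.36 × 0.0684715 = 0.0246497
Denominator: 0.0536627 + 0.0133926 + 0.0402983 + 0.0246497 = 0.132003
So the posterior for Regime IV is 0.0246497 / 0.132003 ≈ 0.1867.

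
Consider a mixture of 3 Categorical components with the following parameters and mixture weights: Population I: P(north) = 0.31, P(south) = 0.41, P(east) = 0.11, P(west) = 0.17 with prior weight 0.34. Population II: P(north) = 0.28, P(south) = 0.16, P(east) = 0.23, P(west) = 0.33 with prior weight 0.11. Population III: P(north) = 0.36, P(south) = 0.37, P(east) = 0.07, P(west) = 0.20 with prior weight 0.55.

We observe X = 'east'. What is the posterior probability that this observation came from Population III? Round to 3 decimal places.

P(component k | x) = w_k·f_k(x) / marginal(x), where marginal(x) = Σ_j w_j·f_j(x).
Categorical probabilities:
  f_I = P(east | comp) = 0.11
  f_II = P(east | comp) = 0.23
  f_III = P(east | comp) = 0.07
Multiply by the mixture weights:
  w_I·f_I = 0.34 × 0.11 = 0.0374
  w_II·f_II = 0.11 × 0.23 = 0.0253
  w_III·f_III = 0.55 × 0.07 = 0.0385
Sum: 0.0374 + 0.0253 + 0.0385 = 0.1012
Responsibility of Population III: 0.0385 / 0.1012 ≈ 0.380

0.380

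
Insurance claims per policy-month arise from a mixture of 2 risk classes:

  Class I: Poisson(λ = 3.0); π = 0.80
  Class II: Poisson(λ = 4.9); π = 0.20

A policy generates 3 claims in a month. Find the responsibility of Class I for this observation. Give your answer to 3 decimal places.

P(component k | x) = π_k·f_k(x) / marginal(x), where marginal(x) = Σ_j π_j·f_j(x).
Poisson probabilities:
  f_I = e^(−3.0)·3.0^3/3! = 0.224042
  f_II = e^(−4.9)·4.9^3/3! = 0.146014
Weight by the priors:
  π_I·f_I = 0.80 × 0.224042 = 0.179233
  π_II·f_II = 0.20 × 0.146014 = 0.0292028
Denominator: 0.179233 + 0.0292028 = 0.208436
P(Class I | the observation) = 0.179233 / 0.208436 ≈ 0.860

0.860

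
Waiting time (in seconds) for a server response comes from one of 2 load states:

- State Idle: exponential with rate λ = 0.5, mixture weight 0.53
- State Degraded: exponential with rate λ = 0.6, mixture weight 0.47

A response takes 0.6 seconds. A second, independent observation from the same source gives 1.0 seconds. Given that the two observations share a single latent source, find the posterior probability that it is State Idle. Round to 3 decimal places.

0.479

Apply Bayes' rule: the posterior for each component is proportional to its prior times its likelihood at x.
Since both observations come from the same component, the likelihood for component k is f_k(x₁)·f_k(x₂).
  L_Idle = [0.370409] × [0.303265] = 0.112332
  L_Degraded = [0.418606] × [0.329287] = 0.137841
Prior × likelihood for each component:
  π_Idle·L_Idle = 0.53 × 0.112332 = 0.0595361
  π_Degraded·L_Degraded = 0.47 × 0.137841 = 0.0647855
Sum: 0.0595361 + 0.0647855 = 0.124322
P(State Idle | x₁, x₂) = 0.0595361 / 0.124322 ≈ 0.479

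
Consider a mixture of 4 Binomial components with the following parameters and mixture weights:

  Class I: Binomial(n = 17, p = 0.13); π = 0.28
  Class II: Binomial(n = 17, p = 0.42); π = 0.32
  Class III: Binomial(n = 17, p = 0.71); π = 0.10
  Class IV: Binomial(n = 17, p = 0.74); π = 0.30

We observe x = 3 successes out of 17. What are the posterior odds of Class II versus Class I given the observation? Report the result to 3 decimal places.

Since P(k|x) ∝ w_k f_k(x), the posterior odds are w_i f_i(x) / (w_j f_j(x)).
Evaluate each component's likelihood at the observed value:
  f_I = C(17,3)·0.13^3·0.87^14 = 680·0.002197·0.142321 = 0.212622
  f_II = C(17,3)·0.42^3·0.58^14 = 680·0.074088·0.000487519 = 0.0245611
  f_III = C(17,3)·0.71^3·0.29^14 = 680·0.357911·2.97558e-08 = 7.24196e-06
  f_IV = C(17,3)·0.74^3·0.26^14 = 680·0.405224·6.451e-09 = 1.77759e-06
Odds = (0.32/0.28) × (0.0245611/0.212622) = 1.14286 × 0.115515 ≈ 0.132

0.132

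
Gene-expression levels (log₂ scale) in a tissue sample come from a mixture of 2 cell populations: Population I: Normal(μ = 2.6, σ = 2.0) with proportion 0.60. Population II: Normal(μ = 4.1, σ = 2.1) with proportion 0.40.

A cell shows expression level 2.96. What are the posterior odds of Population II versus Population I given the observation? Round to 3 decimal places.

0.557

Only the two components matter; the odds are (w_i f_i(x)) / (w_j f_j(x)).
Normal densities:
  f_I = (1/(2.0·√(2π)))·exp(−(2.96−2.6)²/(2·2.0²)) = 0.199471·exp(-0.01620) = 0.196266
  f_II = (1/(2.1·√(2π)))·exp(−(2.96−4.1)²/(2·2.1²)) = 0.189973·exp(-0.14735) = 0.163945
Posterior odds = (w_II·f_II) / (w_I·f_I) = (0.40·0.163945) / (0.60·0.196266) = 0.0655781 / 0.117759 ≈ 0.557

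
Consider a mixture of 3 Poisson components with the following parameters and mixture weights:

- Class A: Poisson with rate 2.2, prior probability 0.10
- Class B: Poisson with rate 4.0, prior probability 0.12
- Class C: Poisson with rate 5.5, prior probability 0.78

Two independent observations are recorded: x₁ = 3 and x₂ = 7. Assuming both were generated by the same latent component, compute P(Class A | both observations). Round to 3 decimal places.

Apply Bayes' rule: the posterior for each component is proportional to its prior times its likelihood at x.
Since both observations come from the same component, the likelihood for component k is f_k(x₁)·f_k(x₂).
  f_A = [e^(−2.2)·2.2^3/3! = 0.196639] × [0.00548378] = 0.00107832
  f_B = [e^(−4.0)·4.0^3/3! = 0.195367] × [0.0595404] = 0.0116322
  f_C = [e^(−5.5)·5.5^3/3! = 0.113323] × [0.123449] = 0.0139896
Multiply by the mixture weights:
  π_A·f_A = 0.10 × 0.00107832 = 0.000107832
  π_B·f_B = 0.12 × 0.0116322 = 0.00139587
  π_C·f_C = 0.78 × 0.0139896 = 0.0109119
Sum: 0.000107832 + 0.00139587 + 0.0109119 = 0.0124156
P(Class A | x) = 0.000107832 / 0.0124156 ≈ 0.009

0.009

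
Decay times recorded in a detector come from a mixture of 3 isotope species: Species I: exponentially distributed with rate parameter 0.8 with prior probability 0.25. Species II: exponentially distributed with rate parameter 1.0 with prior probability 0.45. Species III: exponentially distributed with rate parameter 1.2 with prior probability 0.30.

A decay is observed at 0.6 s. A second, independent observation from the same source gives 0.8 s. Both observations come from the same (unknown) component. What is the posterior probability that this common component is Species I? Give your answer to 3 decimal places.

P(component k | x) = P(Z=k)·f_k(x) / marginal(x), where marginal(x) = Σ_j P(Z=j)·f_j(x).
Since both observations come from the same component, the likelihood for component k is f_k(x₁)·f_k(x₂).
  p_I = [0.8·e^(−0.8·0.6) = 0.8·e^(−0.4800) = 0.495027] × [0.421834] = 0.208819
  p_II = [1.0·e^(−1.0·0.6) = 1.0·e^(−0.6000) = 0.548812] × [0.449329] = 0.246597
  p_III = [1.2·e^(−1.2·0.6) = 1.2·e^(−0.7200) = 0.584103] × [0.459471] = 0.268379
Weight by the priors:
  P(Z=I)·p_I = 0.25 × 0.208819 = 0.0522048
  P(Z=II)·p_II = 0.45 × 0.246597 = 0.110969
  P(Z=III)·p_III = 0.30 × 0.268379 = 0.0805136
Denominator: 0.0522048 + 0.110969 + 0.0805136 = 0.243687
Responsibility of Species I: 0.0522048 / 0.243687 ≈ 0.214

0.214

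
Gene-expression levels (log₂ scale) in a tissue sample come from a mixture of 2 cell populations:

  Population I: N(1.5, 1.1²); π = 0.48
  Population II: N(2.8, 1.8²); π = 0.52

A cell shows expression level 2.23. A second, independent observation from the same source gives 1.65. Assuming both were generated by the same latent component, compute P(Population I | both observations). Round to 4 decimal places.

0.7170

The responsibility of component k is π_k f_k(x) divided by Σ_j π_j f_j(x).
Since both observations come from the same component, the likelihood for component k is f_k(x₁)·f_k(x₂).
  p_I = [(1/(1.1·√(2π)))·exp(−(2.23−1.5)²/(2·1.1²)) = 0.362675·exp(-0.22021) = 0.290993] × [0.359318] = 0.104559
  p_II = [(1/(1.8·√(2π)))·exp(−(2.23−2.8)²/(2·1.8²)) = 0.221635·exp(-0.05014) = 0.210796] × [0.180719] = 0.0380948
Multiply by the mixture weights:
  π_I·p_I = 0.48 × 0.104559 = 0.0501884
  π_II·p_II = 0.52 × 0.0380948 = 0.0198093
Evidence: 0.0501884 + 0.0198093 = 0.0699977
Responsibility of Population I: 0.0501884 / 0.0699977 ≈ 0.7170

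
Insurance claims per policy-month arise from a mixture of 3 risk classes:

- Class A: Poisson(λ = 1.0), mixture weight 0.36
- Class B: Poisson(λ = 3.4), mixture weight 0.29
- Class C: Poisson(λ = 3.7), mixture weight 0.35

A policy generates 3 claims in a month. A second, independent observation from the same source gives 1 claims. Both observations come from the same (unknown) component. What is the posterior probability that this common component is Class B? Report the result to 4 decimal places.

Apply Bayes' rule: the posterior for each component is proportional to its prior times its likelihood at x.
Since both observations come from the same component, the likelihood for component k is f_k(x₁)·f_k(x₂).
  L_A = [e^(−1.0)·1.0^3/3! = 0.0613132] × [0.367879] = 0.0225559
  L_B = [e^(−3.4)·3.4^3/3! = 0.218617] × [0.113469] = 0.0248063
  L_C = [e^(−3.7)·3.7^3/3! = 0.20872] × [0.091477] = 0.0190931
Weight by the priors:
  π_A·L_A = 0.36 × 0.0225559 = 0.00812012
  π_B·L_B = 0.29 × 0.0248063 = 0.00719383
  π_C·L_C = 0.35 × 0.0190931 = 0.00668259
Normaliser: 0.00812012 + 0.00719383 + 0.00668259 = 0.0219965
P(Class B | x₁,x₂) = 0.00719383 / 0.0219965 ≈ 0.3270

0.3270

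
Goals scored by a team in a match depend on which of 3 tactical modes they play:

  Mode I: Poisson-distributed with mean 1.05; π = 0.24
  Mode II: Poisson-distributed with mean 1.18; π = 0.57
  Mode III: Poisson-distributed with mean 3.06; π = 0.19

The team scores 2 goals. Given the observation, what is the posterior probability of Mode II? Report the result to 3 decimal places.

0.581

Apply Bayes' rule: the posterior for each component is proportional to its prior times its likelihood at x.
Poisson probabilities:
  L_I = e^(−1.05)·1.05^2/2! = 0.192903
  L_II = e^(−1.18)·1.18^2/2! = 0.213927
  L_III = e^(−3.06)·3.06^2/2! = 0.219519
Prior × likelihood for each component:
  π_I·L_I = 0.24 × 0.192903 = 0.0462968
  π_II·L_II = 0.57 × 0.213927 = 0.121939
  π_III·L_III = 0.19 × 0.219519 = 0.0417086
Marginal: 0.0462968 + 0.121939 + 0.0417086 = 0.209944
Responsibility of Mode II: 0.121939 / 0.209944 ≈ 0.581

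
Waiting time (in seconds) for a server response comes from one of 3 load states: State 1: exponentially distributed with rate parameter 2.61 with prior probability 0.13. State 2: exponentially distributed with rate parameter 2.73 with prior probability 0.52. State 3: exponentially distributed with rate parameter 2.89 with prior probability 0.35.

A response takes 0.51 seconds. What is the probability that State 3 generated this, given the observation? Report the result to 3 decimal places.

By Bayes' theorem, P(k | x) = w_k f_k(x) / Σ_j w_j f_j(x).
Component likelihoods at x = 0.51 seconds:
  L_1 = 2.61·e^(−2.61·0.51) = 2.61·e^(−1.3311) = 0.689527
  L_2 = 2.73·e^(−2.73·0.51) = 2.73·e^(−1.3923) = 0.678413
  L_3 = 2.89·e^(−2.89·0.51) = 2.89·e^(−1.4739) = 0.661898
Unnormalised posteriors:
  w_1·L_1 = 0.13 × 0.689527 = 0.0896385
  w_2·L_2 = 0.52 × 0.678413 = 0.352775
  w_3·L_3 = 0.35 × 0.661898 = 0.231664
Normaliser: 0.0896385 + 0.352775 + 0.231664 = 0.674078
P(State 3 | the observation) ≈ 0.344

0.344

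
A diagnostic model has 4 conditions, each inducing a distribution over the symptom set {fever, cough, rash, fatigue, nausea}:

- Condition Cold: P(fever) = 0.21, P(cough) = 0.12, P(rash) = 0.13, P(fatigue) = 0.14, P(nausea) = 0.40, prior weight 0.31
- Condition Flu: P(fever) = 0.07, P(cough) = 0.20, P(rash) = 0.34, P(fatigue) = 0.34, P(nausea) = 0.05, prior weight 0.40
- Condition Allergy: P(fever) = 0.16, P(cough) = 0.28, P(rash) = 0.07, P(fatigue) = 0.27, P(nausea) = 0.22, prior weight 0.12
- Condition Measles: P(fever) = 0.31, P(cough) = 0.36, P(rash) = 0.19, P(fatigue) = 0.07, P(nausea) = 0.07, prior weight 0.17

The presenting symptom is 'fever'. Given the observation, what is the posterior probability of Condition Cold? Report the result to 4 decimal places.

The responsibility of component k is π_k f_k(x) divided by Σ_j π_j f_j(x).
Component likelihoods at x = 'fever':
  p_Cold = P(fever | comp) = 0.21
  p_Flu = P(fever | comp) = 0.07
  p_Allergy = P(fever | comp) = 0.16
  p_Measles = P(fever | comp) = 0.31
Weight by the priors:
  π_Cold·p_Cold = 0.31 × 0.21 = 0.0651
  π_Flu·p_Flu = 0.40 × 0.07 = 0.028
  π_Allergy·p_Allergy = 0.12 × 0.16 = 0.0192
  π_Measles·p_Measles = 0.17 × 0.31 = 0.0527
Normaliser: 0.0651 + 0.028 + 0.0192 + 0.0527 = 0.165
P(Condition Cold | data) ≈ 0.3945

0.3945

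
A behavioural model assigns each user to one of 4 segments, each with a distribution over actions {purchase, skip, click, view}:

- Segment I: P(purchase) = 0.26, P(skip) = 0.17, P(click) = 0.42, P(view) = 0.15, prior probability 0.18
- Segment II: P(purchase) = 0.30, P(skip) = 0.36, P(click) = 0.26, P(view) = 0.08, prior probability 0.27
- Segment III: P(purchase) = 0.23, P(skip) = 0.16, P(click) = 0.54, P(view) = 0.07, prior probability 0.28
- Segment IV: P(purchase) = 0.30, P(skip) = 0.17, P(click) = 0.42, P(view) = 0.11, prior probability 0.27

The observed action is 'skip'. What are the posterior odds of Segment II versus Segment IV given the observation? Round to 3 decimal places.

2.118

Posterior odds = (w_i f_i(x)) / (w_j f_j(x)); the normalising sum cancels.
Evaluate each component's likelihood at the observed value:
  p_I = 0.17
  p_II = 0.36
  p_III = 0.16
  p_IV = 0.17
Odds = (0.27/0.27) × (0.36/0.17) = 1 × 2.11765 ≈ 2.118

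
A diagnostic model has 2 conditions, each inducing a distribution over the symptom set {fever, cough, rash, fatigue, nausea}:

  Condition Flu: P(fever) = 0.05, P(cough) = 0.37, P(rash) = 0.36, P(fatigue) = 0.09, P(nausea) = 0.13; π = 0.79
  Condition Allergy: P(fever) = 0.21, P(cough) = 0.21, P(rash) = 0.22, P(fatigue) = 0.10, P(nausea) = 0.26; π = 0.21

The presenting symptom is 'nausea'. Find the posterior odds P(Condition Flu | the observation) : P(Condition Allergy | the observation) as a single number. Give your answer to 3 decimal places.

Since P(k|x) ∝ π_k f_k(x), the posterior odds are π_i f_i(x) / (π_j f_j(x)).
Evaluate each component's likelihood at the observed value:
  p_Flu = P(nausea | comp) = 0.13
  p_Allergy = P(nausea | comp) = 0.26
Posterior odds = (π_Flu·p_Flu) / (π_Allergy·p_Allergy) = (0.79·0.13) / (0.21·0.26) = 0.1027 / 0.0546 ≈ 1.881

1.881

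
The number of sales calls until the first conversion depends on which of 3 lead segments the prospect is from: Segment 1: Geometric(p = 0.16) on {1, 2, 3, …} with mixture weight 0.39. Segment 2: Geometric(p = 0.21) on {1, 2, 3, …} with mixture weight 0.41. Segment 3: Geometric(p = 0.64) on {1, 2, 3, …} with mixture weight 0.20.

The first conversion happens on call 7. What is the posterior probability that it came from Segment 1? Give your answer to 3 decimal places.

0.508

Posterior ∝ prior × likelihood, so P(k | x) ∝ P(Z=k) f_k(x); normalise over all components.
Component likelihoods at x = 7:
  f_1 = 0.16·(1−0.16)^6 = 0.16·0.351298 = 0.0562077
  f_2 = 0.21·(1−0.21)^6 = 0.21·0.243087 = 0.0510484
  f_3 = 0.64·(1−0.64)^6 = 0.64·0.00217678 = 0.00139314
Prior × likelihood for each component:
  P(Z=1)·f_1 = 0.39 × 0.0562077 = 0.021921
  P(Z=2)·f_2 = 0.41 × 0.0510484 = 0.0209298
  P(Z=3)·f_3 = 0.20 × 0.00139314 = 0.000278628
Sum: 0.021921 + 0.0209298 + 0.000278628 = 0.0431295
P(Segment 1 | x) = 0.021921 / 0.0431295 ≈ 0.508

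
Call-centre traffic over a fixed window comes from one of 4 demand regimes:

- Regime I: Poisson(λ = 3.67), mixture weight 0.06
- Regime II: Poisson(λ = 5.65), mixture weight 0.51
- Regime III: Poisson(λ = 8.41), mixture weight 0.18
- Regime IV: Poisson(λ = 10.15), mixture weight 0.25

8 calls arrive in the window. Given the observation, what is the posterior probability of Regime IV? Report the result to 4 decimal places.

By Bayes' theorem, P(k | x) = P(Z=k) f_k(x) / Σ_j P(Z=j) f_j(x).
Poisson probabilities:
  L_I = e^(−3.67)·3.67^8/8! = 0.0207944
  L_II = e^(−5.65)·5.65^8/8! = 0.0905948
  L_III = e^(−8.41)·8.41^8/8! = 0.138175
  L_IV = e^(−10.15)·10.15^8/8! = 0.109174
Weight by the priors:
  P(Z=I)·L_I = 0.06 × 0.0207944 = 0.00124767
  P(Z=II)·L_II = 0.51 × 0.0905948 = 0.0462033
  P(Z=III)·L_III = 0.18 × 0.138175 = 0.0248716
  P(Z=IV)·L_IV = 0.25 × 0.109174 = 0.0272935
Denominator: 0.00124767 + 0.0462033 + 0.0248716 + 0.0272935 = 0.0996161
So the posterior for Regime IV is 0.0272935 / 0.0996161 ≈ 0.2740.

0.2740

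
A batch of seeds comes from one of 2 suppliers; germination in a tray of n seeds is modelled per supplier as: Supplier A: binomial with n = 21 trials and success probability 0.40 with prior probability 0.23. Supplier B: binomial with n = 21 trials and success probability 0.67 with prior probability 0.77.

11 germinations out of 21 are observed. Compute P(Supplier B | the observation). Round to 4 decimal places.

0.7117

The responsibility of component k is P(Z=k) f_k(x) divided by Σ_j P(Z=j) f_j(x).
Component likelihoods at x = 11 germinations out of 21:
  f_A = 0.0894535
  f_B = 0.0659762
Multiply by the mixture weights:
  P(Z=A)·f_A = 0.23 × 0.0894535 = 0.0205743
  P(Z=B)·f_B = 0.77 × 0.0659762 = 0.0508017
Marginal: 0.0205743 + 0.0508017 = 0.071376
So the posterior for Supplier B is 0.0508017 / 0.071376 ≈ 0.7117.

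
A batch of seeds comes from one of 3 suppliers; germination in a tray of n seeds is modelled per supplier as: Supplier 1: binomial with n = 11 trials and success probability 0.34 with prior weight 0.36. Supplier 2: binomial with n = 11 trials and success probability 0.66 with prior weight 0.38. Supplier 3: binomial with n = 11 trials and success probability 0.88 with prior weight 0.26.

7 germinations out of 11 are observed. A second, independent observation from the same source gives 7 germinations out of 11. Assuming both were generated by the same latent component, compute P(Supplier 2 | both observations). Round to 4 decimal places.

Apply Bayes' rule: the posterior for each component is proportional to its prior times its likelihood at x.
Since both observations come from the same component, the likelihood for component k is f_k(x₁)·f_k(x₂).
  f_1 = [C(11,7)·0.34^7·0.66^4 = 330·0.000525234·0.189747 = 0.0328884] × [0.0328884] = 0.00108164
  f_2 = [C(11,7)·0.66^7·0.34^4 = 330·0.0545516·0.0133634 = 0.240568] × [0.240568] = 0.0578728
  f_3 = [C(11,7)·0.88^7·0.12^4 = 330·0.408676·0.00020736 = 0.0279652] × [0.0279652] = 0.000782051
Prior × likelihood for each component:
  π_1·f_1 = 0.36 × 0.00108164 = 0.000389392
  π_2·f_2 = 0.38 × 0.0578728 = 0.0219917
  π_3·f_3 = 0.26 × 0.000782051 = 0.000203333
Marginal: 0.000389392 + 0.0219917 + 0.000203333 = 0.0225844
Responsibility of Supplier 2: 0.0219917 / 0.0225844 ≈ 0.9738

0.9738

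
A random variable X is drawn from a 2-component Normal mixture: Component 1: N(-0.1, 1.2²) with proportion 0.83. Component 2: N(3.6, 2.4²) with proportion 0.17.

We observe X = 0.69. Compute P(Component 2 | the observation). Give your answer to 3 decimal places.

0.057

The responsibility of component k is P(Z=k) f_k(x) divided by Σ_j P(Z=j) f_j(x).
Component likelihoods at x = 0.69:
  f_1 = 0.26768
  f_2 = 0.0797
Weight by the priors:
  P(Z=1)·f_1 = 0.83 × 0.26768 = 0.222175
  P(Z=2)·f_2 = 0.17 × 0.0797 = 0.013549
Marginal: 0.222175 + 0.013549 = 0.235724
So the posterior for Component 2 is 0.013549 / 0.235724 ≈ 0.057.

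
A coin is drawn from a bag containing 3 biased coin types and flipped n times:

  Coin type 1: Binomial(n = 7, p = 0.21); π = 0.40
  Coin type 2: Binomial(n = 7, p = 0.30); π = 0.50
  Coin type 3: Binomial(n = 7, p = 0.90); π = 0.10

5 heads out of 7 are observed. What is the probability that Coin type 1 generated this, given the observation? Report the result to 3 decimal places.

Posterior ∝ prior × likelihood, so P(k | x) ∝ P(Z=k) f_k(x); normalise over all components.
Binomial probabilities:
  p_1 = C(7,5)·0.21^5·0.79^2 = 21·0.00040841·0.6241 = 0.00535266
  p_2 = C(7,5)·0.30^5·0.70^2 = 21·0.00243·0.49 = 0.0250047
  p_3 = C(7,5)·0.90^5·0.10^2 = 21·0.59049·0.01 = 0.124003
Weight by the priors:
  P(Z=1)·p_1 = 0.40 × 0.00535266 = 0.00214107
  P(Z=2)·p_2 = 0.50 × 0.0250047 = 0.0125023
  P(Z=3)·p_3 = 0.10 × 0.124003 = 0.0124003
Sum: 0.00214107 + 0.0125023 + 0.0124003 = 0.0270437
P(Coin type 1 | 5 heads out of 7) ≈ 0.079

0.079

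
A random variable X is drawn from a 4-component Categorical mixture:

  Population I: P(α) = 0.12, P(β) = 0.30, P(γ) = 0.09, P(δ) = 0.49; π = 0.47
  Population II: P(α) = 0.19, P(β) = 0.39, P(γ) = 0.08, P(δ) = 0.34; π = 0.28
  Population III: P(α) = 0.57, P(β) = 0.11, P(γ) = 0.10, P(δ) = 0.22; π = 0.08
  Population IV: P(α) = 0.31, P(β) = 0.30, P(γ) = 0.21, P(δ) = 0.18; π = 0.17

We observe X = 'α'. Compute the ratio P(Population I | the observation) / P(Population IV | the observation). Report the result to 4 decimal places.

1.0702

Since P(k|x) ∝ w_k f_k(x), the posterior odds are w_i f_i(x) / (w_j f_j(x)).
Evaluate each component's likelihood at the observed value:
  L_I = P(α | comp) = 0.12
  L_II = P(α | comp) = 0.19
  L_III = P(α | comp) = 0.57
  L_IV = P(α | comp) = 0.31
0.0564 / 0.0527 ≈ 1.0702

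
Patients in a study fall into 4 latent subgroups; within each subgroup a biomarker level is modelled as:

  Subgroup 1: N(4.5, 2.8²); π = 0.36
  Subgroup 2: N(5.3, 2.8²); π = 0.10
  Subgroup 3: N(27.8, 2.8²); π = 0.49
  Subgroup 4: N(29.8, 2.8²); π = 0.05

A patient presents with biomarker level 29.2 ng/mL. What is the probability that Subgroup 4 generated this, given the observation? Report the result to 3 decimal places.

The responsibility of component k is P(Z=k) f_k(x) divided by Σ_j P(Z=j) f_j(x).
Component likelihoods at x = 29.2 ng/mL:
  p_1 = 1.8025e-18
  p_2 = 2.15153e-17
  p_3 = 0.125738
  p_4 = 0.139245
Weight by the priors:
  P(Z=1)·p_1 = 0.36 × 1.8025e-18 = 6.48899e-19
  P(Z=2)·p_2 = 0.10 × 2.15153e-17 = 2.15153e-18
  P(Z=3)·p_3 = 0.49 × 0.125738 = 0.0616114
  P(Z=4)·p_4 = 0.05 × 0.139245 = 0.00696227
Normaliser: 6.48899e-19 + 2.15153e-18 + 0.0616114 + 0.00696227 = 0.0685737
Responsibility of Subgroup 4: 0.00696227 / 0.0685737 ≈ 0.102

0.102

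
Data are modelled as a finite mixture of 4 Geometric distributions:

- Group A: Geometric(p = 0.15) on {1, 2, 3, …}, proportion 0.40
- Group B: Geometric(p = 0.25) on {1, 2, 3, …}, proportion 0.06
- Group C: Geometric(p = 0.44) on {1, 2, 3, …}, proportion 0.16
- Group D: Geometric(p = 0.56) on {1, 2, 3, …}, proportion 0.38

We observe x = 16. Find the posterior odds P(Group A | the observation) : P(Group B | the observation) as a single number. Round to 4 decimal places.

26.1472

Since P(k|x) ∝ P(Z=k) f_k(x), the posterior odds are P(Z=i) f_i(x) / (P(Z=j) f_j(x)).
Evaluate each component's likelihood at the observed value:
  p_A = 0.0131031
  p_B = 0.00334087
  p_C = 7.34976e-05
  p_D = 2.51176e-06
0.00524125 / 0.000200452 ≈ 26.1472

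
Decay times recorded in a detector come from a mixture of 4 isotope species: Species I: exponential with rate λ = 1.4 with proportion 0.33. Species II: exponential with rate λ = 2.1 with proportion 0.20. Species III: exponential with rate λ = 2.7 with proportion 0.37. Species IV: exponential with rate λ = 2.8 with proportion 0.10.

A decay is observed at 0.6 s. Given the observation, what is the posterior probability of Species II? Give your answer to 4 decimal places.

0.2096

P(component k | x) = π_k·f_k(x) / marginal(x), where marginal(x) = Σ_j π_j·f_j(x).
Evaluate each component's likelihood at the observed value:
  p_I = 0.604395
  p_II = 0.595673
  p_III = 0.534326
  p_IV = 0.521847
Multiply by the mixture weights:
  π_I·p_I = 0.33 × 0.604395 = 0.19945
  π_II·p_II = 0.20 × 0.595673 = 0.119135
  π_III·p_III = 0.37 × 0.534326 = 0.197701
  π_IV·p_IV = 0.10 × 0.521847 = 0.0521847
Normaliser: 0.19945 + 0.119135 + 0.197701 + 0.0521847 = 0.56847
P(Species II | x) = 0.119135 / 0.56847 ≈ 0.2096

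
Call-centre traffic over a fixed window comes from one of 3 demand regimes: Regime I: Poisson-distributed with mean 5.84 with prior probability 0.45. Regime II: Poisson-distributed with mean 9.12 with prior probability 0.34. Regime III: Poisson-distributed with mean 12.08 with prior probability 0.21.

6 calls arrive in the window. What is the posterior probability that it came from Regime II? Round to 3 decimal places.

0.278

By Bayes' theorem, P(k | x) = π_k f_k(x) / Σ_j π_j f_j(x).
Poisson probabilities:
  L_I = 0.160275
  L_II = 0.0874724
  L_III = 0.0244789
Weight by the priors:
  π_I·L_I = 0.45 × 0.160275 = 0.0721236
  π_II·L_II = 0.34 × 0.0874724 = 0.0297406
  π_III·L_III = 0.21 × 0.0244789 = 0.00514057
Normaliser: 0.0721236 + 0.0297406 + 0.00514057 = 0.107005
P(Regime II | 6 calls) ≈ 0.278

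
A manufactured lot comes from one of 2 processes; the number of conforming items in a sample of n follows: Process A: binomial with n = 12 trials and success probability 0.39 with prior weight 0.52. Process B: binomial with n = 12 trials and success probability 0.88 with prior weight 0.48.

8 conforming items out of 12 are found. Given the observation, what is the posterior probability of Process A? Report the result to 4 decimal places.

0.5184

Apply Bayes' rule: the posterior for each component is proportional to its prior times its likelihood at x.
Evaluate each component's likelihood at the observed value:
  p_A = C(12,8)·0.39^8·0.61^4 = 495·0.000535201·0.138458 = 0.036681
  p_B = C(12,8)·0.88^8·0.12^4 = 495·0.359635·0.00020736 = 0.036914
Unnormalised posteriors:
  π_A·p_A = 0.52 × 0.036681 = 0.0190741
  π_B·p_B = 0.48 × 0.036914 = 0.0177187
Marginal: 0.0190741 + 0.0177187 = 0.0367929
So the posterior for Process A is 0.0190741 / 0.0367929 ≈ 0.5184.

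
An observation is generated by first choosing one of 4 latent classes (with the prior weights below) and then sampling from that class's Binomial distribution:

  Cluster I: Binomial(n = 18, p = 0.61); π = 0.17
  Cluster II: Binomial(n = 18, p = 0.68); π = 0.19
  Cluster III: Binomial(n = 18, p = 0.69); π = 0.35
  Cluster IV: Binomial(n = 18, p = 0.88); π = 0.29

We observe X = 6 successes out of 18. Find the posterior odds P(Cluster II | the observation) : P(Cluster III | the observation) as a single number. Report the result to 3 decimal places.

0.728

Posterior odds = (P(Z=i) f_i(x)) / (P(Z=j) f_j(x)); the normalising sum cancels.
Binomial probabilities:
  p_I = 0.011842
  p_II = 0.00211604
  p_III = 0.001578
  p_IV = 7.68675e-08
Odds = (0.19/0.35) × (0.00211604/0.001578) = 0.542857 × 1.34097 ≈ 0.728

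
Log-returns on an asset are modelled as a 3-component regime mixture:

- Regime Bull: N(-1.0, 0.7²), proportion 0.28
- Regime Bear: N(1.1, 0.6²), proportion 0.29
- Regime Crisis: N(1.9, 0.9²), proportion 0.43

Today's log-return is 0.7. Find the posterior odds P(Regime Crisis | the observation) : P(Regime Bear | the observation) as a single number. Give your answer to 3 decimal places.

Only the two components matter; the odds are (π_i f_i(x)) / (π_j f_j(x)).
Component likelihoods at x = 0.7:
  p_Bull = (1/(0.7·√(2π)))·exp(−(0.7−-1.0)²/(2·0.7²)) = 0.569918·exp(-2.94898) = 0.0298598
  p_Bear = (1/(0.6·√(2π)))·exp(−(0.7−1.1)²/(2·0.6²)) = 0.664904·exp(-0.22222) = 0.532413
  p_Crisis = (1/(0.9·√(2π)))·exp(−(0.7−1.9)²/(2·0.9²)) = 0.443269·exp(-0.88889) = 0.182233
Odds = (0.43/0.29) × (0.182233/0.532413) = 1.48276 × 0.342278 ≈ 0.508

0.508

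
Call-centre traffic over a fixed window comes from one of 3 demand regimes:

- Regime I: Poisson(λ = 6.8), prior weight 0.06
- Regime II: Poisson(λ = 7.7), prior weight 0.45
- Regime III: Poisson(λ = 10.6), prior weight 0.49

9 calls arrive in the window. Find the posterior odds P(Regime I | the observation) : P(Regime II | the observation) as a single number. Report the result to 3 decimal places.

0.107

Since P(k|x) ∝ π_k f_k(x), the posterior odds are π_i f_i(x) / (π_j f_j(x)).
Component likelihoods at x = 9 calls:
  L_I = 0.0954146
  L_II = 0.118737
  L_III = 0.116003
Posterior odds = (π_I·L_I) / (π_II·L_II) = (0.06·0.0954146) / (0.45·0.118737) = 0.00572487 / 0.0534316 ≈ 0.107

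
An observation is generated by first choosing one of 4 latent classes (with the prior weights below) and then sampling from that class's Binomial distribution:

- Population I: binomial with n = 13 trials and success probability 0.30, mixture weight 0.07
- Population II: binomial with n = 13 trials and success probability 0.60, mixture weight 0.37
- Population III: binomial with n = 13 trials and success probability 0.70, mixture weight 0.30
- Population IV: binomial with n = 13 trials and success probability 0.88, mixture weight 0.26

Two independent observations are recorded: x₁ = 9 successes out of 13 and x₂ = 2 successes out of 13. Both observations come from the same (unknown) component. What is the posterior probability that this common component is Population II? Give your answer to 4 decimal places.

By Bayes' theorem, P(k | x) = π_k f_k(x) / Σ_j π_j f_j(x).
Since both observations come from the same component, the likelihood for component k is f_k(x₁)·f_k(x₂).
  L_I = [C(13,9)·0.30^9·0.70^4 = 715·1.9683e-05·0.2401 = 0.00337901] × [0.138808] = 0.000469035
  L_II = [C(13,9)·0.60^9·0.40^4 = 715·0.0100777·0.0256 = 0.184462] × [0.00117776] = 0.000217252
  L_III = [C(13,9)·0.70^9·0.30^4 = 715·0.0403536·0.0081 = 0.233708] × [6.77056e-05] = 1.58233e-05
  L_IV = [C(13,9)·0.88^9·0.12^4 = 715·0.316478·0.00020736 = 0.0469218] × [4.48801e-09] = 2.10586e-10
Multiply by the mixture weights:
  π_I·L_I = 0.07 × 0.000469035 = 3.28324e-05
  π_II·L_II = 0.37 × 0.000217252 = 8.03833e-05
  π_III·L_III = 0.30 × 1.58233e-05 = 4.747e-06
  π_IV·L_IV = 0.26 × 2.10586e-10 = 5.47523e-11
Normaliser: 3.28324e-05 + 8.03833e-05 + 4.747e-06 + 5.47523e-11 = 0.000117963
P(Population II | data) = 8.03833e-05 / 0.000117963 ≈ 0.6814

0.6814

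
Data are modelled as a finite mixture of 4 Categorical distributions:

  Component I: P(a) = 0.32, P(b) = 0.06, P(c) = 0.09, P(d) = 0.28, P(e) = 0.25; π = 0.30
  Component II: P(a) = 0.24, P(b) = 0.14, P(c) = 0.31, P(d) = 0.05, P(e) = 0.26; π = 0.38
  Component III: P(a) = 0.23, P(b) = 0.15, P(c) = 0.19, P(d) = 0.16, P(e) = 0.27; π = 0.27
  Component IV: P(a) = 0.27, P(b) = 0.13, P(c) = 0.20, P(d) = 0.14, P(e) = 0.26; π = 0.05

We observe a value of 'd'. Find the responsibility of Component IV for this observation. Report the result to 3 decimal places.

0.046

By Bayes' theorem, P(k | x) = π_k f_k(x) / Σ_j π_j f_j(x).
Categorical probabilities:
  L_I = P(d | comp) = 0.28
  L_II = P(d | comp) = 0.05
  L_III = P(d | comp) = 0.16
  L_IV = P(d | comp) = 0.14
Unnormalised posteriors:
  π_I·L_I = 0.30 × 0.28 = 0.084
  π_II·L_II = 0.38 × 0.05 = 0.019
  π_III·L_III = 0.27 × 0.16 = 0.0432
  π_IV·L_IV = 0.05 × 0.14 = 0.007
Marginal: 0.084 + 0.019 + 0.0432 + 0.007 = 0.1532
Responsibility of Component IV: 0.007 / 0.1532 ≈ 0.046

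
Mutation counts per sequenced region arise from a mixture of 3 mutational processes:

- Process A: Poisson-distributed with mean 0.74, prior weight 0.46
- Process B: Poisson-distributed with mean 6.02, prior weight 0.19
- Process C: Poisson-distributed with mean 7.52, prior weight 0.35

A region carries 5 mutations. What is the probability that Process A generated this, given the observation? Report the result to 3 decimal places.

Apply Bayes' rule: the posterior for each component is proportional to its prior times its likelihood at x.
Component likelihoods at x = 5 mutations:
  L_A = e^(−0.74)·0.74^5/5! = 0.000882266
  L_B = e^(−6.02)·6.02^5/5! = 0.160084
  L_C = e^(−7.52)·7.52^5/5! = 0.108646
Multiply by the mixture weights:
  π_A·L_A = 0.46 × 0.000882266 = 0.000405842
  π_B·L_B = 0.19 × 0.160084 = 0.030416
  π_C·L_C = 0.35 × 0.108646 = 0.0380261
Denominator: 0.000405842 + 0.030416 + 0.0380261 = 0.0688479
So the posterior for Process A is 0.000405842 / 0.0688479 ≈ 0.006.

0.006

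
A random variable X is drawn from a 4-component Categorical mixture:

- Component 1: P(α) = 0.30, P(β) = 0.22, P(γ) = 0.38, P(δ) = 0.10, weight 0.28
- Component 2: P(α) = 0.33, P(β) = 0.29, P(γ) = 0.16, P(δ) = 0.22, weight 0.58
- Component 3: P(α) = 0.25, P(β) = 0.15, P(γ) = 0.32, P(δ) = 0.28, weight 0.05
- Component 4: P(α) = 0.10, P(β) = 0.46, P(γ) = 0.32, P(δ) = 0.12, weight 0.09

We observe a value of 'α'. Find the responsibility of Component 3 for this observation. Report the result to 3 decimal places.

0.042

Apply Bayes' rule: the posterior for each component is proportional to its prior times its likelihood at x.
Evaluate each component's likelihood at the observed value:
  f_1 = P(α | comp) = 0.30
  f_2 = P(α | comp) = 0.33
  f_3 = P(α | comp) = 0.25
  f_4 = P(α | comp) = 0.10
Unnormalised posteriors:
  π_1·f_1 = 0.28 × 0.3 = 0.084
  π_2·f_2 = 0.58 × 0.33 = 0.1914
  π_3·f_3 = 0.05 × 0.25 = 0.0125
  π_4·f_4 = 0.09 × 0.1 = 0.009
Sum: 0.084 + 0.1914 + 0.0125 + 0.009 = 0.2969
P(Component 3 | 'α') = 0.0125 / 0.2969 ≈ 0.042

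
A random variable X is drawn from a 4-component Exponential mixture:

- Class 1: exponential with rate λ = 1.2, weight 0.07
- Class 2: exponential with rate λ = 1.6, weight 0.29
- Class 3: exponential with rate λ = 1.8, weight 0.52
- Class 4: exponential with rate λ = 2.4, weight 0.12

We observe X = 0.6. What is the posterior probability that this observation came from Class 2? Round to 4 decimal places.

By Bayes' theorem, P(k | x) = P(Z=k) f_k(x) / Σ_j P(Z=j) f_j(x).
Exponential densities:
  f_1 = 0.584103
  f_2 = 0.612629
  f_3 = 0.611272
  f_4 = 0.568627
Multiply by the mixture weights:
  P(Z=1)·f_1 = 0.07 × 0.584103 = 0.0408872
  P(Z=2)·f_2 = 0.29 × 0.612629 = 0.177662
  P(Z=3)·f_3 = 0.52 × 0.611272 = 0.317861
  P(Z=4)·f_4 = 0.12 × 0.568627 = 0.0682352
Evidence: 0.0408872 + 0.177662 + 0.317861 + 0.0682352 = 0.604646
P(Class 2 | 0.6) = 0.177662 / 0.604646 ≈ 0.2938

0.2938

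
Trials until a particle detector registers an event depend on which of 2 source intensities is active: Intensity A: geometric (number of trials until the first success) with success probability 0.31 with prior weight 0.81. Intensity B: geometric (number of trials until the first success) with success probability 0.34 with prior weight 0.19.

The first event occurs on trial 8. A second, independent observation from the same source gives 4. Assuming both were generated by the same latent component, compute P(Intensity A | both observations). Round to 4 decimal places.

0.8468

By Bayes' theorem, P(k | x) = π_k f_k(x) / Σ_j π_j f_j(x).
Since both observations come from the same component, the likelihood for component k is f_k(x₁)·f_k(x₂).
  p_A = [0.31·(1−0.31)^7 = 0.31·0.0744635 = 0.0230837] × [0.101838] = 0.00235079
  p_B = [0.34·(1−0.34)^7 = 0.34·0.0545516 = 0.0185475] × [0.0977486] = 0.001813
Prior × likelihood for each component:
  π_A·p_A = 0.81 × 0.00235079 = 0.00190414
  π_B·p_B = 0.19 × 0.001813 = 0.00034447
Sum: 0.00190414 + 0.00034447 = 0.00224861
P(Intensity A | x) ≈ 0.8468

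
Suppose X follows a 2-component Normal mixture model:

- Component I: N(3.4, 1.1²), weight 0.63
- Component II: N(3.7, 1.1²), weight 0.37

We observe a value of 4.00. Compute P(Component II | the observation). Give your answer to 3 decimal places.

Apply Bayes' rule: the posterior for each component is proportional to its prior times its likelihood at x.
Evaluate each component's likelihood at the observed value:
  p_I = 0.312544
  p_II = 0.349435
Multiply by the mixture weights:
  π_I·p_I = 0.63 × 0.312544 = 0.196903
  π_II·p_II = 0.37 × 0.349435 = 0.129291
Normaliser: 0.196903 + 0.129291 = 0.326194
So the posterior for Component II is 0.129291 / 0.326194 ≈ 0.396.

0.396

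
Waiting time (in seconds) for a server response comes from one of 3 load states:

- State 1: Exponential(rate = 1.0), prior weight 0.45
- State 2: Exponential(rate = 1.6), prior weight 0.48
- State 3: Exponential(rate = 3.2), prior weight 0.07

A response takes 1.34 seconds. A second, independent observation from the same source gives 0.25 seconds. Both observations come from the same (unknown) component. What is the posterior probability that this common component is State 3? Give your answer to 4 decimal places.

Posterior ∝ prior × likelihood, so P(k | x) ∝ w_k f_k(x); normalise over all components.
Since both observations come from the same component, the likelihood for component k is f_k(x₁)·f_k(x₂).
  f_1 = [0.261846] × [0.778801] = 0.203926
  f_2 = [0.187496] × [1.07251] = 0.201092
  f_3 = [0.0439436] × [1.43785] = 0.0631844
Prior × likelihood for each component:
  w_1·f_1 = 0.45 × 0.203926 = 0.0917665
  w_2·f_2 = 0.48 × 0.201092 = 0.0965242
  w_3·f_3 = 0.07 × 0.0631844 = 0.00442291
Sum: 0.0917665 + 0.0965242 + 0.00442291 = 0.192714
P(State 3 | x₁,x₂) ≈ 0.0230

0.0230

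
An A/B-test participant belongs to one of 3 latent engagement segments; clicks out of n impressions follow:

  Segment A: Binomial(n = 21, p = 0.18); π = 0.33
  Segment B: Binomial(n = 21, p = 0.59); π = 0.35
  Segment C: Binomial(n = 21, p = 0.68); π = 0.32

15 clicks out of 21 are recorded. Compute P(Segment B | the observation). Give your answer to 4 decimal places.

Posterior ∝ prior × likelihood, so P(k | x) ∝ π_k f_k(x); normalise over all components.
Evaluate each component's likelihood at the observed value:
  f_A = C(21,15)·0.18^15·0.82^6 = 54264·6.74664e-12·0.304007 = 1.11297e-07
  f_B = C(21,15)·0.59^15·0.41^6 = 54264·0.00036541·0.0047501 = 0.0941879
  f_C = C(21,15)·0.68^15·0.32^6 = 54264·0.0030735·0.00107374 = 0.179079
Prior × likelihood for each component:
  π_A·f_A = 0.33 × 1.11297e-07 = 3.67279e-08
  π_B·f_B = 0.35 × 0.0941879 = 0.0329658
  π_C·f_C = 0.32 × 0.179079 = 0.0573054
Marginal: 3.67279e-08 + 0.0329658 + 0.0573054 = 0.0902712
So the posterior for Segment B is 0.0329658 / 0.0902712 ≈ 0.3652.

0.3652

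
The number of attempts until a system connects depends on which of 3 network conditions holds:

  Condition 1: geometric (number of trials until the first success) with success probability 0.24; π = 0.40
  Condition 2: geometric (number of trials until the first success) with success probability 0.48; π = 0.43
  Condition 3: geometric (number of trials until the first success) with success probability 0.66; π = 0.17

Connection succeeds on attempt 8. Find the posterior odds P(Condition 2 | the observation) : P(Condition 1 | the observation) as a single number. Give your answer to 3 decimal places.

Only the two components matter; the odds are (π_i f_i(x)) / (π_j f_j(x)).
Geometric probabilities:
  p_1 = 0.0351485
  p_2 = 0.00493474
  p_3 = 0.000346654
Odds = (0.43/0.40) × (0.00493474/0.0351485) = 1.075 × 0.140397 ≈ 0.151

0.151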